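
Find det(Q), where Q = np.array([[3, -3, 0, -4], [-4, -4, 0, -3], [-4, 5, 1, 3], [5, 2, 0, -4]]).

det(Q) = 111

Expand along column 3 (it has 3 zeros):
  + (1) · M_33   where M_33 = det([3 -3 -4; -4 -4 -3; 5 2 -4]) = 111
det = (+1)·(1)·(111) = 111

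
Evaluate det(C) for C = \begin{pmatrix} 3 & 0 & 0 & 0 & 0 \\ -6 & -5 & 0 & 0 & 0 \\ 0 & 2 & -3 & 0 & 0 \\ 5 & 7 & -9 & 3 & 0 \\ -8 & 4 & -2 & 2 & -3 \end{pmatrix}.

C is lower triangular, so det(C) is the product of the diagonal entries:
det = (3) · (-5) · (-3) · (3) · (-3) = -405

-405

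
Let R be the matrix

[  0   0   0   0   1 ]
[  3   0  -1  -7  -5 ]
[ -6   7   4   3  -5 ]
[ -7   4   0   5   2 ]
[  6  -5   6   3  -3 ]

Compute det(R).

Expand along row 1 (it has 4 zeros):
  + (1) · M_15   where M_15 = det([3 0 -1 -7; -6 7 4 3; -7 4 0 5; 6 -5 6 3]) = 332
det = (+1)·(1)·(332) = 332

The determinant is 332.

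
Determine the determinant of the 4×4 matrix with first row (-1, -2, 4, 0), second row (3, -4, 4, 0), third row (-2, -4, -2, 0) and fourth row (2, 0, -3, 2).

The determinant is -200.

Expand along column 4 (it has 3 zeros):
  + (2) · M_44   where M_44 = det([-1 -2 4; 3 -4 4; -2 -4 -2]) = -100
det = (+1)·(2)·(-100) = -200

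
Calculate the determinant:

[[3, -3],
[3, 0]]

The determinant is 9.

det = 3·0 − (-3)·3 = 0 − (-9) = 9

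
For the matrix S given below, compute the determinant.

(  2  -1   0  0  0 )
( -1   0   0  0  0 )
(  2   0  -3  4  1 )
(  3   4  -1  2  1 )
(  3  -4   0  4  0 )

S is block lower-triangular with a 2×2 block and a 3×3 block on the diagonal, so its determinant equals the product of the determinants of the diagonal blocks.
det of the 2×2 block = -1
det of the 3×3 block = 8
det = (-1)·(8) = -8

-8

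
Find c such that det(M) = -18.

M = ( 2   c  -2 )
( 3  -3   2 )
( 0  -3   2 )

Expanding along the column containing c, det(M) is linear in c: det(M) = (-6)·c + (18).
Set (-6)·c + (18) = -18  ⇒  (-6)·c = -36  ⇒  c = 6.

c = 6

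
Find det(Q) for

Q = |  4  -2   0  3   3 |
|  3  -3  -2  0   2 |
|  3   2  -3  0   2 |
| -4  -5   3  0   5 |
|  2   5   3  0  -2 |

1758

Expand along column 4 (it has 4 zeros):
  − (3) · M_14   where M_14 = det([3 -3 -2 2; 3 2 -3 2; -4 -5 3 5; 2 5 3 -2]) = -586
det = (-1)·(3)·(-586) = 1758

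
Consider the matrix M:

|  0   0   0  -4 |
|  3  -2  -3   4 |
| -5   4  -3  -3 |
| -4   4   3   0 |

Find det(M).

Expand along row 1 (it has 3 zeros):
  − (-4) · M_14   where M_14 = det([3 -2 -3; -5 4 -3; -4 4 3]) = 30
det = (-1)·(-4)·(30) = 120

The determinant is 120.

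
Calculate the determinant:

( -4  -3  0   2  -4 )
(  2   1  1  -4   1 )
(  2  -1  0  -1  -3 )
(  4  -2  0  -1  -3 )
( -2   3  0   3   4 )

90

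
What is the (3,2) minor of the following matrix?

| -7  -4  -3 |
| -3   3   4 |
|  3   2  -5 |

Delete row 3 and column 2; the remaining 2×2 submatrix is [-7 -3; -3 4].
Its determinant is (-7)·4 − (-3)·(-3) = -37.

The minor is -37.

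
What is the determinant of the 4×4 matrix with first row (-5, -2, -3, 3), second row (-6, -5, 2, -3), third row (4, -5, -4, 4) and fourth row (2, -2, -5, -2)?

The determinant is 1991.

Expand along row 1:
  + (-5) · M_11   where M_11 = det([-5 2 -3; -5 -4 4; -2 -5 -2]) = -227
  − (-2) · M_12   where M_12 = det([-6 2 -3; 4 -4 4; 2 -5 -2]) = -100
  + (-3) · M_13   where M_13 = det([-6 -5 -3; 4 -5 4; 2 -2 -2]) = -194
  − (3) · M_14   where M_14 = det([-6 -5 2; 4 -5 -4; 2 -2 -5]) = -158
det = (+1)·(-5)·(-227) + (-1)·(-2)·(-100) + (+1)·(-3)·(-194) + (-1)·(3)·(-158) = 1991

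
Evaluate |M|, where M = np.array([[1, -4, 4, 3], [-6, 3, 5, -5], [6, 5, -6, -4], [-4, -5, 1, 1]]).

Expand along row 1:
  + (1) · M_11   where M_11 = det([3 5 -5; 5 -6 -4; -5 1 1]) = 194
  − (-4) · M_12   where M_12 = det([-6 5 -5; 6 -6 -4; -4 1 1]) = 152
  + (4) · M_13   where M_13 = det([-6 3 -5; 6 5 -4; -4 -5 1]) = 170
  − (3) · M_14   where M_14 = det([-6 3 5; 6 5 -6; -4 -5 1]) = 154
det = (+1)·(1)·(194) + (-1)·(-4)·(152) + (+1)·(4)·(170) + (-1)·(3)·(154) = 1020

1020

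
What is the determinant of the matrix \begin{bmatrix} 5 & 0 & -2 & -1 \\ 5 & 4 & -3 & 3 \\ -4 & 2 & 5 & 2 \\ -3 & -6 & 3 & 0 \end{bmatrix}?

426

Expand along row 1 (it has 1 zero):
  + (5) · M_11   where M_11 = det([4 -3 3; 2 5 2; -6 3 0]) = 120
  + (-2) · M_13   where M_13 = det([5 4 3; -4 2 2; -3 -6 0]) = 126
  − (-1) · M_14   where M_14 = det([5 4 -3; -4 2 5; -3 -6 3]) = 78
det = (+1)·(5)·(120) + (+1)·(-2)·(126) + (-1)·(-1)·(78) = 426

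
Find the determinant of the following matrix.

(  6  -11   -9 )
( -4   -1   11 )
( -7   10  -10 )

The determinant is 1110.

Expand along row 1:
  + 6 · |-1 11; 10 -10| = 6·(10 − 110) = -600
  − (-11) · |-4 11; -7 -10| = −(-11)·(40 − (-77)) = 1287
  + (-9) · |-4 -1; -7 10| = (-9)·(-40 − 7) = 423
Sum: (-600) + (1287) + (423) = 1110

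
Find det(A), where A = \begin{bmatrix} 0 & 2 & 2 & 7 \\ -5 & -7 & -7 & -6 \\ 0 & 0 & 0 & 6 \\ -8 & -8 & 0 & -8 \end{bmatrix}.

Expand along row 3 (it has 3 zeros):
  − (6) · M_34   where M_34 = det([0 2 2; -5 -7 -7; -8 -8 0]) = 80
det = (-1)·(6)·(80) = -480

The determinant is -480.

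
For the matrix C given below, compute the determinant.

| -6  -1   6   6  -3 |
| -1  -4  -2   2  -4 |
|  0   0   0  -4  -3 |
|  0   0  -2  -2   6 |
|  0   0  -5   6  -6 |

det(C) = 5382

C is block upper-triangular with a 2×2 block and a 3×3 block on the diagonal, so its determinant equals the product of the determinants of the diagonal blocks.
det of the 2×2 block = 23
det of the 3×3 block = 234
det = (23)·(234) = 5382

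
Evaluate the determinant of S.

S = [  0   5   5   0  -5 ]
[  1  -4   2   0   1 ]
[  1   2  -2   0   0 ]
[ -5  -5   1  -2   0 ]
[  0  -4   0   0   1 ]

Expand along column 4 (it has 4 zeros):
  + (-2) · M_44   where M_44 = det([0 5 5 -5; 1 -4 2 1; 1 2 -2 0; 0 -4 0 1]) = -50
det = (+1)·(-2)·(-50) = 100

100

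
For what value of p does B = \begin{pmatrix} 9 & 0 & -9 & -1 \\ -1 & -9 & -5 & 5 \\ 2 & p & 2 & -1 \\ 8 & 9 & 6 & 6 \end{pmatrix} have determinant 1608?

Expanding along the row containing p, det(B) is linear in p: det(B) = (988)·p + (-4320).
Set (988)·p + (-4320) = 1608  ⇒  (988)·p = 5928  ⇒  p = 6.

p = 6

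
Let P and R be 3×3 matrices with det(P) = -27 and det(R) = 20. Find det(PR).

det(PR) = det(P)·det(R) = (-27)·(20) = -540

The determinant is -540.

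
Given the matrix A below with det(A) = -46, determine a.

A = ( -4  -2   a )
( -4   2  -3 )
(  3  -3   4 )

Expanding along the row containing a, det(A) is linear in a: det(A) = (6)·a + (-10).
Set (6)·a + (-10) = -46  ⇒  (6)·a = -36  ⇒  a = -6.

-6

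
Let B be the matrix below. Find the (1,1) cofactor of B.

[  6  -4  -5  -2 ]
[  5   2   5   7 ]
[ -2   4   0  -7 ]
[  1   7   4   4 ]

Delete row 1 and column 1; the remaining 3×3 submatrix is [2 5 7; 4 0 -7; 7 4 4].
Its determinant is -157.
The cofactor carries sign (−1)^(1+1) = +1, so C_{1,1} = +(-157) = -157.

-157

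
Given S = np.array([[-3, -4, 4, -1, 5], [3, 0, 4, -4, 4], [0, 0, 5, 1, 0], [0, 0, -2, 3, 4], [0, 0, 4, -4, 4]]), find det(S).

S is block upper-triangular with a 2×2 block and a 3×3 block on the diagonal, so its determinant equals the product of the determinants of the diagonal blocks.
det of the 2×2 block = 12
det of the 3×3 block = 164
det = (12)·(164) = 1968

det(S) = 1968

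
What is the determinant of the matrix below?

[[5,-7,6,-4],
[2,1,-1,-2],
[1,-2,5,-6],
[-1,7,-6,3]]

194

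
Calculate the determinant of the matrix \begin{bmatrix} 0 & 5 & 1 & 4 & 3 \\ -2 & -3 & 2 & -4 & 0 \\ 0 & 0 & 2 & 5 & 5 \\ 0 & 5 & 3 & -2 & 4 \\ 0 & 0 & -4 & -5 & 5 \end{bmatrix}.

-2900

Expand along column 1 (it has 4 zeros):
  − (-2) · M_21   where M_21 = det([5 1 4 3; 0 2 5 5; 5 3 -2 4; 0 -4 -5 5]) = -1450
det = (-1)·(-2)·(-1450) = -2900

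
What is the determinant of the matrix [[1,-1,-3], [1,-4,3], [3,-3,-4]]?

The determinant is -15.

Expand along row 1:
  + 1 · |-4 3; -3 -4| = 1·(16 − (-9)) = 25
  − (-1) · |1 3; 3 -4| = −(-1)·(-4 − 9) = -13
  + (-3) · |1 -4; 3 -3| = (-3)·(-3 − (-12)) = -27
Sum: (25) + (-13) + (-27) = -15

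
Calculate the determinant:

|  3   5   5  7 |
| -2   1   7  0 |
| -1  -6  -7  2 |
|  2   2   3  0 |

Expand along column 4 (it has 2 zeros):
  − (7) · M_14   where M_14 = det([-2 1 7; -1 -6 -7; 2 2 3]) = 67
  − (2) · M_34   where M_34 = det([3 5 5; -2 1 7; 2 2 3]) = 37
det = (-1)·(7)·(67) + (-1)·(2)·(37) = -543

-543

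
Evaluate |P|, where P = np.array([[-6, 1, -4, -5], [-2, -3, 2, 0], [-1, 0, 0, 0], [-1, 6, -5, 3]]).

det(P) = 45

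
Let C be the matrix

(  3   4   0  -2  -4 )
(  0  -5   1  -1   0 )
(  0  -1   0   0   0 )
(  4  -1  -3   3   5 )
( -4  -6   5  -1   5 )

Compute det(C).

The determinant is -44.

Expand along row 3 (it has 4 zeros):
  − (-1) · M_32   where M_32 = det([3 0 -2 -4; 0 1 -1 0; 4 -3 3 5; -4 5 -1 5]) = -44
det = (-1)·(-1)·(-44) = -44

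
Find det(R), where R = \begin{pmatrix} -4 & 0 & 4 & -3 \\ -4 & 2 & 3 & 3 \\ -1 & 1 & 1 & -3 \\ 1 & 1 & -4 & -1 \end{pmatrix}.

124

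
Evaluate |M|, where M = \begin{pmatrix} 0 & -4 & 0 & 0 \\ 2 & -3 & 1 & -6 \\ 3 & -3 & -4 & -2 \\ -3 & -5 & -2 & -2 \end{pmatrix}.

Expand along row 1 (it has 3 zeros):
  − (-4) · M_12   where M_12 = det([2 1 -6; 3 -4 -2; -3 -2 -2]) = 128
det = (-1)·(-4)·(128) = 512

det(M) = 512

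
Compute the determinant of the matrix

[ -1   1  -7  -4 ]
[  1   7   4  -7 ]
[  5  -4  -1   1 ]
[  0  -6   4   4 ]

Expand along row 4 (it has 1 zero):
  + (-6) · M_42   where M_42 = det([-1 -7 -4; 1 4 -7; 5 -1 1]) = 339
  − (4) · M_43   where M_43 = det([-1 1 -4; 1 7 -7; 5 -4 1]) = 141
  + (4) · M_44   where M_44 = det([-1 1 -7; 1 7 4; 5 -4 -1]) = 285
det = (+1)·(-6)·(339) + (-1)·(4)·(141) + (+1)·(4)·(285) = -1458

-1458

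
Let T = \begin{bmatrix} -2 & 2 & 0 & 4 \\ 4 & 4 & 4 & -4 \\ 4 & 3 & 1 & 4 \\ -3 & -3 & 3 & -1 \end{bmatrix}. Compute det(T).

det(T) = 656

Expand along row 1 (it has 1 zero):
  + (-2) · M_11   where M_11 = det([4 4 -4; 3 1 4; -3 3 -1]) = -136
  − (2) · M_12   where M_12 = det([4 4 -4; 4 1 4; -3 3 -1]) = -144
  − (4) · M_14   where M_14 = det([4 4 4; 4 3 1; -3 -3 3]) = -24
det = (+1)·(-2)·(-136) + (-1)·(2)·(-144) + (-1)·(4)·(-24) = 656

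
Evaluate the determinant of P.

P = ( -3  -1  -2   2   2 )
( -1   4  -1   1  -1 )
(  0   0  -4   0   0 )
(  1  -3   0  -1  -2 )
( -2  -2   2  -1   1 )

Expand along row 3 (it has 4 zeros):
  + (-4) · M_33   where M_33 = det([-3 -1 2 2; -1 4 1 -1; 1 -3 -1 -2; -2 -2 -1 1]) = 75
det = (+1)·(-4)·(75) = -300

-300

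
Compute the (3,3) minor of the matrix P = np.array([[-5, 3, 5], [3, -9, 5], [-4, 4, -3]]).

36

Delete row 3 and column 3; the remaining 2×2 submatrix is [-5 3; 3 -9].
Its determinant is (-5)·(-9) − 3·3 = 36.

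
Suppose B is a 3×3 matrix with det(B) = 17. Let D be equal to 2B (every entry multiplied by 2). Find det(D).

136

For a 3×3 matrix, det(2B) = 2^3·det(B) = 8·det(B).
det(D) = (8)·(17) = 136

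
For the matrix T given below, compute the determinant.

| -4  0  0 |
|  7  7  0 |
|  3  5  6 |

-168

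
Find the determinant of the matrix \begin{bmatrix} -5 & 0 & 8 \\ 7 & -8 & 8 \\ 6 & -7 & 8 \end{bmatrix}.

32

Expand along row 1:
  + (-5) · |-8 8; -7 8| = (-5)·(-64 − (-56)) = 40
  + 8 · |7 -8; 6 -7| = 8·(-49 − (-48)) = -8
Sum: (40) + (-8) = 32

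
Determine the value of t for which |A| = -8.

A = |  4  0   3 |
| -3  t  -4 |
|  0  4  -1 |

Expanding along the column containing t, det(A) is linear in t: det(A) = (-4)·t + (28).
Set (-4)·t + (28) = -8  ⇒  (-4)·t = -36  ⇒  t = 9.

9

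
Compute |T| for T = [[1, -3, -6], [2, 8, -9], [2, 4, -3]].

Expand along column 1:
  + 1 · |8 -9; 4 -3| = 1·(-24 − (-36)) = 12
  − 2 · |-3 -6; 4 -3| = −2·(9 − (-24)) = -66
  + 2 · |-3 -6; 8 -9| = 2·(27 − (-48)) = 150
Sum: (12) + (-66) + (150) = 96

The determinant is 96.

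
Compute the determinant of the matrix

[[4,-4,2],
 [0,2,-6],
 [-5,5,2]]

36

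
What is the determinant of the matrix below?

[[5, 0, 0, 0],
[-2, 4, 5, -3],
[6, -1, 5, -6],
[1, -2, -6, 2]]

Expand along row 1 (it has 3 zeros):
  + (5) · M_11   where M_11 = det([4 5 -3; -1 5 -6; -2 -6 2]) = -82
det = (+1)·(5)·(-82) = -410

-410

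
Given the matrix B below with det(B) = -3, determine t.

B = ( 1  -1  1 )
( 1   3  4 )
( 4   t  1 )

Expanding along the column containing t, det(B) is linear in t: det(B) = (-3)·t + (-24).
Set (-3)·t + (-24) = -3  ⇒  (-3)·t = 21  ⇒  t = -7.

-7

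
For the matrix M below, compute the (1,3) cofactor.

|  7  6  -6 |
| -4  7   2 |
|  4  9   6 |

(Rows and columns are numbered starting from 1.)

Delete row 1 and column 3; the remaining 2×2 submatrix is [-4 7; 4 9].
Its determinant is (-4)·9 − 7·4 = -64.
The cofactor carries sign (−1)^(1+3) = +1, so C_{1,3} = +(-64) = -64.

-64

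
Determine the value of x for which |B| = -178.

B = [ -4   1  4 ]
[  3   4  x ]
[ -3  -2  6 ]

8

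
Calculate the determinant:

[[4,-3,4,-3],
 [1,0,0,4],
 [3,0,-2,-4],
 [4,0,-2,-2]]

12

Expand along column 2 (it has 3 zeros):
  − (-3) · M_12   where M_12 = det([1 0 4; 3 -2 -4; 4 -2 -2]) = 4
det = (-1)·(-3)·(4) = 12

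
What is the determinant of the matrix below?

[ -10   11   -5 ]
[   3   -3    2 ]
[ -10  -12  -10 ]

Expand along column 1:
  + (-10) · |-3 2; -12 -10| = (-10)·(30 − (-24)) = -540
  − 3 · |11 -5; -12 -10| = −3·(-110 − 60) = 510
  + (-10) · |11 -5; -3 2| = (-10)·(22 − 15) = -70
Sum: (-540) + (510) + (-70) = -100

-100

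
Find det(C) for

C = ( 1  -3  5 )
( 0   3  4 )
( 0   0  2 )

det(C) = 6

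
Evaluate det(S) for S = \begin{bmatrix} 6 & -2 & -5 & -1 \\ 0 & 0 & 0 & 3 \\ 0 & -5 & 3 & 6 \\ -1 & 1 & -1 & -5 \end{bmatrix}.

|S| = 129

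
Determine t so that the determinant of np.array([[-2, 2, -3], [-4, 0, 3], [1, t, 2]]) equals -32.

Expanding along the column containing t, det(M) is linear in t: det(M) = (18)·t + (22).
Set (18)·t + (22) = -32  ⇒  (18)·t = -54  ⇒  t = -3.

-3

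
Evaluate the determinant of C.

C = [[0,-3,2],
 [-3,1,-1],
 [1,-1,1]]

det(C) = -2

Expand along row 1:
  − (-3) · |-3 -1; 1 1| = −(-3)·(-3 − (-1)) = -6
  + 2 · |-3 1; 1 -1| = 2·(3 − 1) = 4
Sum: (-6) + (4) = -2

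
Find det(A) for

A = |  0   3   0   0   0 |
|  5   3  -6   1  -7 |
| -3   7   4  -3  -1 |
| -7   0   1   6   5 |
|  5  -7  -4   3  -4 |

Expand along row 1 (it has 4 zeros):
  − (3) · M_12   where M_12 = det([5 -6 1 -7; -3 4 -3 -1; -7 1 6 5; 5 -4 3 -4]) = 682
det = (-1)·(3)·(682) = -2046

-2046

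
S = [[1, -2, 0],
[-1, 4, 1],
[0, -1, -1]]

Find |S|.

|S| = -1

Expand along row 1:
  + 1 · |4 1; -1 -1| = 1·(-4 − (-1)) = -3
  − (-2) · |-1 1; 0 -1| = −(-2)·(1 − 0) = 2
Sum: (-3) + (2) = -1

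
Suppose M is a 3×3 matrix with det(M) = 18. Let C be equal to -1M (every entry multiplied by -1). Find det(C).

The determinant is -18.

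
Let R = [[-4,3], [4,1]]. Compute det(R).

det(R) = -16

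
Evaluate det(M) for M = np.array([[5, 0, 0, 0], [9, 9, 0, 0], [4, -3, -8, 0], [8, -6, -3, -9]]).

M is lower triangular, so det(M) is the product of the diagonal entries:
det = (5) · (9) · (-8) · (-9) = 3240

|M| = 3240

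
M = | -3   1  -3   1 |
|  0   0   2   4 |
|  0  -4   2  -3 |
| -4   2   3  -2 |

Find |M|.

Expand along row 2 (it has 2 zeros):
  − (2) · M_23   where M_23 = det([-3 1 1; 0 -4 -3; -4 2 -2]) = -46
  + (4) · M_24   where M_24 = det([-3 1 -3; 0 -4 2; -4 2 3]) = 88
det = (-1)·(2)·(-46) + (+1)·(4)·(88) = 444

444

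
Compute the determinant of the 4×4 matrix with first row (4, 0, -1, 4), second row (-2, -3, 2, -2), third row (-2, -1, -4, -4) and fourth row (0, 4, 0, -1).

Expand along row 4 (it has 2 zeros):
  + (4) · M_42   where M_42 = det([4 -1 4; -2 2 -2; -2 -4 -4]) = -12
  + (-1) · M_44   where M_44 = det([4 0 -1; -2 -3 2; -2 -1 -4]) = 60
det = (+1)·(4)·(-12) + (+1)·(-1)·(60) = -108

-108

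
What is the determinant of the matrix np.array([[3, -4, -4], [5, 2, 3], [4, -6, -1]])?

The determinant is 132.

Expand along column 1:
  + 3 · |2 3; -6 -1| = 3·(-2 − (-18)) = 48
  − 5 · |-4 -4; -6 -1| = −5·(4 − 24) = 100
  + 4 · |-4 -4; 2 3| = 4·(-12 − (-8)) = -16
Sum: (48) + (100) + (-16) = 132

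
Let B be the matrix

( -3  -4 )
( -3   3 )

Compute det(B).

det(B) = (-3)·3 − (-4)·(-3) = -9 − 12 = -21

|B| = -21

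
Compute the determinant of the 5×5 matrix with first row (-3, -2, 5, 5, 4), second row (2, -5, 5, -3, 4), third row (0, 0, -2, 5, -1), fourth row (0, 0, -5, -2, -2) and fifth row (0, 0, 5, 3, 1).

-532

The matrix is block upper-triangular with a 2×2 block and a 3×3 block on the diagonal, so its determinant equals the product of the determinants of the diagonal blocks.
det of the 2×2 block = 19
det of the 3×3 block = -28
det = (19)·(-28) = -532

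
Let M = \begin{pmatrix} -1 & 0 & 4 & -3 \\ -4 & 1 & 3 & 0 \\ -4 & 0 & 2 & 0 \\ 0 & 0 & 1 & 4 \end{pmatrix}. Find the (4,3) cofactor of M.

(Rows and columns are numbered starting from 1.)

Delete row 4 and column 3; the remaining 3×3 submatrix is [-1 0 -3; -4 1 0; -4 0 0].
Its determinant is -12.
The cofactor carries sign (−1)^(4+3) = −1, so C_{4,3} = −(-12) = 12.

The cofactor is 12.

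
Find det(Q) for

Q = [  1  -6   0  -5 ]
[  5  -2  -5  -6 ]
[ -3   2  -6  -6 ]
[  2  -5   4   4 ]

Expand along row 1 (it has 1 zero):
  + (1) · M_11   where M_11 = det([-2 -5 -6; 2 -6 -6; -5 4 4]) = 22
  − (-6) · M_12   where M_12 = det([5 -5 -6; -3 -6 -6; 2 4 4]) = 0
  − (-5) · M_14   where M_14 = det([5 -2 -5; -3 2 -6; 2 -5 4]) = -165
det = (+1)·(1)·(22) + (-1)·(-6)·(0) + (-1)·(-5)·(-165) = -803

-803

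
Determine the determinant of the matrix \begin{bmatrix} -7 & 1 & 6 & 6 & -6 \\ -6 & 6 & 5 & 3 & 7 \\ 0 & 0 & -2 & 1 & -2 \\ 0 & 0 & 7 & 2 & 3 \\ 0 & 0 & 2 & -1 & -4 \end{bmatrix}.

The determinant is -2376.

The matrix is block upper-triangular with a 2×2 block and a 3×3 block on the diagonal, so its determinant equals the product of the determinants of the diagonal blocks.
det of the 2×2 block = -36
det of the 3×3 block = 66
det = (-36)·(66) = -2376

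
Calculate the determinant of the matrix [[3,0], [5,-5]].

-15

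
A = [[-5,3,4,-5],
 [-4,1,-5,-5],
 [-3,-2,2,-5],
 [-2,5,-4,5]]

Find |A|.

795

Expand along row 1:
  + (-5) · M_11   where M_11 = det([1 -5 -5; -2 2 -5; 5 -4 5]) = 75
  − (3) · M_12   where M_12 = det([-4 -5 -5; -3 2 -5; -2 -4 5]) = -165
  + (4) · M_13   where M_13 = det([-4 1 -5; -3 -2 -5; -2 5 5]) = 60
  − (-5) · M_14   where M_14 = det([-4 1 -5; -3 -2 2; -2 5 -4]) = 87
det = (+1)·(-5)·(75) + (-1)·(3)·(-165) + (+1)·(4)·(60) + (-1)·(-5)·(87) = 795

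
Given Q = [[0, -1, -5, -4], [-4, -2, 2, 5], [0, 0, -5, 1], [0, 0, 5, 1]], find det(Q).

40

Q is block upper-triangular with a 2×2 block and a 2×2 block on the diagonal, so its determinant equals the product of the determinants of the diagonal blocks.
det of the 2×2 block = -4
det of the 2×2 block = -10
det = (-4)·(-10) = 40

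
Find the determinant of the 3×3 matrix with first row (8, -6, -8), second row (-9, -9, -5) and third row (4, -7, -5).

The determinant is -322.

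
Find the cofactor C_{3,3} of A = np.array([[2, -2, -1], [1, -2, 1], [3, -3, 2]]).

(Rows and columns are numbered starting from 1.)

The cofactor is -2.

Delete row 3 and column 3; the remaining 2×2 submatrix is [2 -2; 1 -2].
Its determinant is 2·(-2) − (-2)·1 = -2.
The cofactor carries sign (−1)^(3+3) = +1, so C_{3,3} = +(-2) = -2.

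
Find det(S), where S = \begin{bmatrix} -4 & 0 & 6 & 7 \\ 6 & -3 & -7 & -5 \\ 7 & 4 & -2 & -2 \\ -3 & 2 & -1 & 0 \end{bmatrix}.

Expand along row 1 (it has 1 zero):
  + (-4) · M_11   where M_11 = det([-3 -7 -5; 4 -2 -2; 2 -1 0]) = 34
  + (6) · M_13   where M_13 = det([6 -3 -5; 7 4 -2; -3 2 0]) = -124
  − (7) · M_14   where M_14 = det([6 -3 -7; 7 4 -2; -3 2 -1]) = -221
det = (+1)·(-4)·(34) + (+1)·(6)·(-124) + (-1)·(7)·(-221) = 667

667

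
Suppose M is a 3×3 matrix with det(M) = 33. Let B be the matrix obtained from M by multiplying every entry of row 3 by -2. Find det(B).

Scaling one row by -2 multiplies the determinant by -2.
det(B) = (-2)·(33) = -66

-66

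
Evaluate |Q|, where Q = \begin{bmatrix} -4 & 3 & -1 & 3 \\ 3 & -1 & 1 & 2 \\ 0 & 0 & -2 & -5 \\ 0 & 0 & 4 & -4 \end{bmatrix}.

Q is block upper-triangular with a 2×2 block and a 2×2 block on the diagonal, so its determinant equals the product of the determinants of the diagonal blocks.
det of the 2×2 block = -5
det of the 2×2 block = 28
det = (-5)·(28) = -140

det(Q) = -140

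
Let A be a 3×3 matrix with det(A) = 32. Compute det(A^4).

1048576

det(A^4) = (det A)^4 = (32)^4 = 1048576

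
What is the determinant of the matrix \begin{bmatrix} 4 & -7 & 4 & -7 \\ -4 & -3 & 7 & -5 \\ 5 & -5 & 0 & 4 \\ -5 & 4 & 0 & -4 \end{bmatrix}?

Expand along column 3 (it has 2 zeros):
  + (4) · M_13   where M_13 = det([-4 -3 -5; 5 -5 4; -5 4 -4]) = 9
  − (7) · M_23   where M_23 = det([4 -7 -7; 5 -5 4; -5 4 -4]) = 51
det = (+1)·(4)·(9) + (-1)·(7)·(51) = -321

-321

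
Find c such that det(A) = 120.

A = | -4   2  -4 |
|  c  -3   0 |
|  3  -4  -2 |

c = 9

Expanding along the column containing c, det(A) is linear in c: det(A) = (20)·c + (-60).
Set (20)·c + (-60) = 120  ⇒  (20)·c = 180  ⇒  c = 9.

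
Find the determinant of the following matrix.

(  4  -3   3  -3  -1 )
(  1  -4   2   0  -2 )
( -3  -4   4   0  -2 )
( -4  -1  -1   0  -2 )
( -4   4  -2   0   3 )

282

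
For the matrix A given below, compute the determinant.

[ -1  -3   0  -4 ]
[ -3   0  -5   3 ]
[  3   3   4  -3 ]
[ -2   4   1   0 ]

Expand along row 1 (it has 1 zero):
  + (-1) · M_11   where M_11 = det([0 -5 3; 3 4 -3; 4 1 0]) = 21
  − (-3) · M_12   where M_12 = det([-3 -5 3; 3 4 -3; -2 1 0]) = -6
  − (-4) · M_14   where M_14 = det([-3 0 -5; 3 3 4; -2 4 1]) = -51
det = (+1)·(-1)·(21) + (-1)·(-3)·(-6) + (-1)·(-4)·(-51) = -243

det(A) = -243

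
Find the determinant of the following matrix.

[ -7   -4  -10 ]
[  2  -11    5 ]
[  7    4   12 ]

170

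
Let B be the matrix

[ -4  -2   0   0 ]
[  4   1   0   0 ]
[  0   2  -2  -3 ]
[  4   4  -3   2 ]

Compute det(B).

B is block lower-triangular with a 2×2 block and a 2×2 block on the diagonal, so its determinant equals the product of the determinants of the diagonal blocks.
det of the 2×2 block = 4
det of the 2×2 block = -13
det = (4)·(-13) = -52

The determinant is -52.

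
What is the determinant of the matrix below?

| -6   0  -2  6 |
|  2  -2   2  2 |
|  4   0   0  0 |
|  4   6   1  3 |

-480

Expand along row 3 (it has 3 zeros):
  + (4) · M_31   where M_31 = det([0 -2 6; -2 2 2; 6 1 3]) = -120
det = (+1)·(4)·(-120) = -480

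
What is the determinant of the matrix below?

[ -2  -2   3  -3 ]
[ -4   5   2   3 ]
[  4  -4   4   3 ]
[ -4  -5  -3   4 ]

-2126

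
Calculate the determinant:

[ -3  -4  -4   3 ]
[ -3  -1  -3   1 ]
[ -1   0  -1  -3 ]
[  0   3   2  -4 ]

-30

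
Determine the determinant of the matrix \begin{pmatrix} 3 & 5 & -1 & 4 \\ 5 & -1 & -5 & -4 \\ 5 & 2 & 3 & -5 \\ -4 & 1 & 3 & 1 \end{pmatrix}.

604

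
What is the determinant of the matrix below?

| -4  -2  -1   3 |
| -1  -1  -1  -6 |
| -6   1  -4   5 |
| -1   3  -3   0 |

Expand along row 4 (it has 1 zero):
  − (-1) · M_41   where M_41 = det([-2 -1 3; -1 -1 -6; 1 -4 5]) = 74
  + (3) · M_42   where M_42 = det([-4 -1 3; -1 -1 -6; -6 -4 5]) = 69
  − (-3) · M_43   where M_43 = det([-4 -2 3; -1 -1 -6; -6 1 5]) = -107
det = (-1)·(-1)·(74) + (+1)·(3)·(69) + (-1)·(-3)·(-107) = -40

-40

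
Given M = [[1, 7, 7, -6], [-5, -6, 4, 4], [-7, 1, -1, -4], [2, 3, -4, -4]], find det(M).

Expand along row 1:
  + (1) · M_11   where M_11 = det([-6 4 4; 1 -1 -4; 3 -4 -4]) = 36
  − (7) · M_12   where M_12 = det([-5 4 4; -7 -1 -4; 2 -4 -4]) = 36
  + (7) · M_13   where M_13 = det([-5 -6 4; -7 1 -4; 2 3 -4]) = 84
  − (-6) · M_14   where M_14 = det([-5 -6 4; -7 1 -1; 2 3 -4]) = 93
det = (+1)·(1)·(36) + (-1)·(7)·(36) + (+1)·(7)·(84) + (-1)·(-6)·(93) = 930

The determinant is 930.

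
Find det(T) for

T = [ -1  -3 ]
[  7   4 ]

det(T) = (-1)·4 − (-3)·7 = -4 − (-21) = 17

|T| = 17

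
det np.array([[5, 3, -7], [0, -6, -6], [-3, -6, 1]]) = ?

Expand along row 2:
  + (-6) · |5 -7; -3 1| = (-6)·(5 − 21) = 96
  − (-6) · |5 3; -3 -6| = −(-6)·(-30 − (-9)) = -126
Sum: (96) + (-126) = -30

-30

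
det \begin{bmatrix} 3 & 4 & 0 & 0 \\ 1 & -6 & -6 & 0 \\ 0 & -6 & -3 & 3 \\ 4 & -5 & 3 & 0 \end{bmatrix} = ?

756

Expand along column 4 (it has 3 zeros):
  − (3) · M_34   where M_34 = det([3 4 0; 1 -6 -6; 4 -5 3]) = -252
det = (-1)·(3)·(-252) = 756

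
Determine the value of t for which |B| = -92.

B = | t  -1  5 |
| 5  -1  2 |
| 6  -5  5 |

t = -2

Expanding along the column containing t, det(B) is linear in t: det(B) = (5)·t + (-82).
Set (5)·t + (-82) = -92  ⇒  (5)·t = -10  ⇒  t = -2.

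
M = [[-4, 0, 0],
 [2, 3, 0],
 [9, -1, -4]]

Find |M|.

48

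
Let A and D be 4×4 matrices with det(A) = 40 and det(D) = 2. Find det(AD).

det(AD) = det(A)·det(D) = (40)·(2) = 80

The determinant is 80.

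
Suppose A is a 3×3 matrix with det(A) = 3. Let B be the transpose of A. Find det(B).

det(Aᵀ) = det(A).
det(B) = (1)·(3) = 3

3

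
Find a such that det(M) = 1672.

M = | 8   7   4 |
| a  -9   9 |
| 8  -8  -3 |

a = -8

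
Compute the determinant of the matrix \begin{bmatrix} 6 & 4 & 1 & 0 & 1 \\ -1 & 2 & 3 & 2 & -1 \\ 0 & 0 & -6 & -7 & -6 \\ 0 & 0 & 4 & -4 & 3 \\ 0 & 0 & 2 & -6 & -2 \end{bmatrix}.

-2528

The matrix is block upper-triangular with a 2×2 block and a 3×3 block on the diagonal, so its determinant equals the product of the determinants of the diagonal blocks.
det of the 2×2 block = 16
det of the 3×3 block = -158
det = (16)·(-158) = -2528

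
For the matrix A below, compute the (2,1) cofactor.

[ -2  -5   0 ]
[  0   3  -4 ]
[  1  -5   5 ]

Delete row 2 and column 1; the remaining 2×2 submatrix is [-5 0; -5 5].
Its determinant is (-5)·5 − 0·(-5) = -25.
The cofactor carries sign (−1)^(2+1) = −1, so C_{2,1} = −(-25) = 25.

25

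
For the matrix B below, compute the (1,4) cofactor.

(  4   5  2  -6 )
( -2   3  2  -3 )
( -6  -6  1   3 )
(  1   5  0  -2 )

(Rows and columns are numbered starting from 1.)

35

Delete row 1 and column 4; the remaining 3×3 submatrix is [-2 3 2; -6 -6 1; 1 5 0].
Its determinant is -35.
The cofactor carries sign (−1)^(1+4) = −1, so C_{1,4} = −(-35) = 35.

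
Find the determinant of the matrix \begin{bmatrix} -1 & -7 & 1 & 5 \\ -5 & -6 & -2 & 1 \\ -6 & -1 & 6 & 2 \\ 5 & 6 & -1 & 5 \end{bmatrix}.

Expand along row 1:
  + (-1) · M_11   where M_11 = det([-6 -2 1; -1 6 2; 6 -1 5]) = -261
  − (-7) · M_12   where M_12 = det([-5 -2 1; -6 6 2; 5 -1 5]) = -264
  + (1) · M_13   where M_13 = det([-5 -6 1; -6 -1 2; 5 6 5]) = -186
  − (5) · M_14   where M_14 = det([-5 -6 -2; -6 -1 6; 5 6 -1]) = 93
det = (+1)·(-1)·(-261) + (-1)·(-7)·(-264) + (+1)·(1)·(-186) + (-1)·(5)·(93) = -2238

The determinant is -2238.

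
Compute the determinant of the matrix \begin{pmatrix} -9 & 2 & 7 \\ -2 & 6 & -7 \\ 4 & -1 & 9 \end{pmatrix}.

-597

Expand along column 1:
  + (-9) · |6 -7; -1 9| = (-9)·(54 − 7) = -423
  − (-2) · |2 7; -1 9| = −(-2)·(18 − (-7)) = 50
  + 4 · |2 7; 6 -7| = 4·(-14 − 42) = -224
Sum: (-423) + (50) + (-224) = -597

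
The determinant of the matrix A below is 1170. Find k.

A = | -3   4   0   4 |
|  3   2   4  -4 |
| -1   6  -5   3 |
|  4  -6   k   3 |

-2

Expanding along the column containing k, det(A) is linear in k: det(A) = (30)·k + (1230).
Set (30)·k + (1230) = 1170  ⇒  (30)·k = -60  ⇒  k = -2.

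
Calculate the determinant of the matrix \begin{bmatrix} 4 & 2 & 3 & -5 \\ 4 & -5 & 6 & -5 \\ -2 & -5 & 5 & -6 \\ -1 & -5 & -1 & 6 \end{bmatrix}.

-118

Expand along row 1:
  + (4) · M_11   where M_11 = det([-5 6 -5; -5 5 -6; -5 -1 6]) = 90
  − (2) · M_12   where M_12 = det([4 6 -5; -2 5 -6; -1 -1 6]) = 169
  + (3) · M_13   where M_13 = det([4 -5 -5; -2 -5 -6; -1 -5 6]) = -355
  − (-5) · M_14   where M_14 = det([4 -5 6; -2 -5 5; -1 -5 -1]) = 185
det = (+1)·(4)·(90) + (-1)·(2)·(169) + (+1)·(3)·(-355) + (-1)·(-5)·(185) = -118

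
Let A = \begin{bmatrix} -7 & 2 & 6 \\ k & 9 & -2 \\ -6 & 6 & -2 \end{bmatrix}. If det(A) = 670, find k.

Expanding along the row containing k, det(A) is linear in k: det(A) = (40)·k + (390).
Set (40)·k + (390) = 670  ⇒  (40)·k = 280  ⇒  k = 7.

k = 7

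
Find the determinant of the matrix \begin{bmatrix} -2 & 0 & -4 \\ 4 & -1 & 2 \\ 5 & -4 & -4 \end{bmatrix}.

Expand along column 2:
  + (-1) · |-2 -4; 5 -4| = (-1)·(8 − (-20)) = -28
  − (-4) · |-2 -4; 4 2| = −(-4)·(-4 − (-16)) = 48
Sum: (-28) + (48) = 20

20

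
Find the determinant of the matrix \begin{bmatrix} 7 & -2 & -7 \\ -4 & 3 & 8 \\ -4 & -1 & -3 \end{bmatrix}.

The determinant is -31.

Expand along row 1:
  + 7 · |3 8; -1 -3| = 7·(-9 − (-8)) = -7
  − (-2) · |-4 8; -4 -3| = −(-2)·(12 − (-32)) = 88
  + (-7) · |-4 3; -4 -1| = (-7)·(4 − (-12)) = -112
Sum: (-7) + (88) + (-112) = -31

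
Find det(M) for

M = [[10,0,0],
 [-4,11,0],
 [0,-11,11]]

M is lower triangular, so det(M) is the product of the diagonal entries:
det = (10) · (11) · (11) = 1210

det(M) = 1210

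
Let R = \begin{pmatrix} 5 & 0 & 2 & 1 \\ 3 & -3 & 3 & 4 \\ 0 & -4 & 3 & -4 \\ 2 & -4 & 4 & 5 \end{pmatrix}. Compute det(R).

-103

Expand along row 1 (it has 1 zero):
  + (5) · M_11   where M_11 = det([-3 3 4; -4 3 -4; -4 4 5]) = -1
  + (2) · M_13   where M_13 = det([3 -3 4; 0 -4 -4; 2 -4 5]) = -52
  − (1) · M_14   where M_14 = det([3 -3 3; 0 -4 3; 2 -4 4]) = -6
det = (+1)·(5)·(-1) + (+1)·(2)·(-52) + (-1)·(1)·(-6) = -103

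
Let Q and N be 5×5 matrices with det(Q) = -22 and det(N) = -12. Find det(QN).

|QN| = 264

det(QN) = det(Q)·det(N) = (-22)·(-12) = 264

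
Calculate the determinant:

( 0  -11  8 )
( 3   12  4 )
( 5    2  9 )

Expand along column 1:
  − 3 · |-11 8; 2 9| = −3·(-99 − 16) = 345
  + 5 · |-11 8; 12 4| = 5·(-44 − 96) = -700
Sum: (345) + (-700) = -355

The determinant is -355.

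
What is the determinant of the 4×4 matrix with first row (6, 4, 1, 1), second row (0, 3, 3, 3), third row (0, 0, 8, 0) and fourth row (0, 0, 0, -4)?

The matrix is upper triangular, so the determinant is the product of the diagonal entries:
det = (6) · (3) · (8) · (-4) = -576

The determinant is -576.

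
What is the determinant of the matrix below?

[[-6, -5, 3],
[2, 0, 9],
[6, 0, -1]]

Expand along column 2:
  − (-5) · |2 9; 6 -1| = −(-5)·(-2 − 54) = -280

-280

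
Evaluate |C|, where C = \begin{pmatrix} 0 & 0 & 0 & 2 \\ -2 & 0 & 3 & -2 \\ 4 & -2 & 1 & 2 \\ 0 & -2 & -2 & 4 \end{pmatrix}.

Expand along row 1 (it has 3 zeros):
  − (2) · M_14   where M_14 = det([-2 0 3; 4 -2 1; 0 -2 -2]) = -36
det = (-1)·(2)·(-36) = 72

|C| = 72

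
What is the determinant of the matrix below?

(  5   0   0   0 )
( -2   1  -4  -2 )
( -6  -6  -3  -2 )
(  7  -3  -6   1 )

Expand along row 1 (it has 3 zeros):
  + (5) · M_11   where M_11 = det([1 -4 -2; -6 -3 -2; -3 -6 1]) = -117
det = (+1)·(5)·(-117) = -585

-585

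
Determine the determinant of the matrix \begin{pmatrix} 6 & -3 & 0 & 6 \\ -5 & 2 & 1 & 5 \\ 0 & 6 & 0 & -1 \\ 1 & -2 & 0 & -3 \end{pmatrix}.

153

Expand along column 3 (it has 3 zeros):
  − (1) · M_23   where M_23 = det([6 -3 6; 0 6 -1; 1 -2 -3]) = -153
det = (-1)·(1)·(-153) = 153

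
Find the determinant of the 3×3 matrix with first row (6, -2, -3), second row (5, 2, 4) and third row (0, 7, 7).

-119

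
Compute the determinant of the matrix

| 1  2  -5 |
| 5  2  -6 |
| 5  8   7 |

Expand along row 1:
  + 1 · |2 -6; 8 7| = 1·(14 − (-48)) = 62
  − 2 · |5 -6; 5 7| = −2·(35 − (-30)) = -130
  + (-5) · |5 2; 5 8| = (-5)·(40 − 10) = -150
Sum: (62) + (-130) + (-150) = -218

The determinant is -218.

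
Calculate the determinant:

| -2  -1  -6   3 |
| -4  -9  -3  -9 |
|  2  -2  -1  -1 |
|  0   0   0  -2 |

Expand along row 4 (it has 3 zeros):
  + (-2) · M_44   where M_44 = det([-2 -1 -6; -4 -9 -3; 2 -2 -1]) = -152
det = (+1)·(-2)·(-152) = 304

304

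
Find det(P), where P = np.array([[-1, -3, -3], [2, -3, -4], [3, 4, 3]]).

|P| = -4

Expand along column 1:
  + (-1) · |-3 -4; 4 3| = (-1)·(-9 − (-16)) = -7
  − 2 · |-3 -3; 4 3| = −2·(-9 − (-12)) = -6
  + 3 · |-3 -3; -3 -4| = 3·(12 − 9) = 9
Sum: (-7) + (-6) + (9) = -4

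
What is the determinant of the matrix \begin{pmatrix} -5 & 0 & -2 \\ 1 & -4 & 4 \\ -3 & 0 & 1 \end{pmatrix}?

Expand along column 2:
  + (-4) · |-5 -2; -3 1| = (-4)·(-5 − 6) = 44

44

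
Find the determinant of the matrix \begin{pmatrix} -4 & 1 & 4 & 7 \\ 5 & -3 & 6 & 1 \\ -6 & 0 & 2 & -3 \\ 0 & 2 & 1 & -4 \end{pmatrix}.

The determinant is 1405.

Expand along row 3 (it has 1 zero):
  + (-6) · M_31   where M_31 = det([1 4 7; -3 6 1; 2 1 -4]) = -170
  + (2) · M_33   where M_33 = det([-4 1 7; 5 -3 1; 0 2 -4]) = 50
  − (-3) · M_34   where M_34 = det([-4 1 4; 5 -3 6; 0 2 1]) = 95
det = (+1)·(-6)·(-170) + (+1)·(2)·(50) + (-1)·(-3)·(95) = 1405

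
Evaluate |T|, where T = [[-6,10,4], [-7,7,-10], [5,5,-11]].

det(T) = -1388

Expand along row 1:
  + (-6) · |7 -10; 5 -11| = (-6)·(-77 − (-50)) = 162
  − 10 · |-7 -10; 5 -11| = −10·(77 − (-50)) = -1270
  + 4 · |-7 7; 5 5| = 4·(-35 − 35) = -280
Sum: (162) + (-1270) + (-280) = -1388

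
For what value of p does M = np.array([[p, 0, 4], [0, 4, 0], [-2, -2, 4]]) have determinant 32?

Expanding along the row containing p, det(M) is linear in p: det(M) = (16)·p + (32).
Set (16)·p + (32) = 32  ⇒  (16)·p = 0  ⇒  p = 0.

0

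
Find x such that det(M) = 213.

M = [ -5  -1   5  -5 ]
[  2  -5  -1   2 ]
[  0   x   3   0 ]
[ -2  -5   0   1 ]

-2

Expanding along the column containing x, det(M) is linear in x: det(M) = (15)·x + (243).
Set (15)·x + (243) = 213  ⇒  (15)·x = -30  ⇒  x = -2.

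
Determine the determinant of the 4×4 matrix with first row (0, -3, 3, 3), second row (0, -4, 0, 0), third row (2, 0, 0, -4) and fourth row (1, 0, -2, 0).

Expand along row 2 (it has 3 zeros):
  + (-4) · M_22   where M_22 = det([0 3 3; 2 0 -4; 1 -2 0]) = -24
det = (+1)·(-4)·(-24) = 96

96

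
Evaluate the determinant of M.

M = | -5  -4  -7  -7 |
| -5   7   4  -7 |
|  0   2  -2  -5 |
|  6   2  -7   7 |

3157

Expand along row 3 (it has 1 zero):
  − (2) · M_32   where M_32 = det([-5 -7 -7; -5 4 -7; 6 -7 7]) = 77
  + (-2) · M_33   where M_33 = det([-5 -4 -7; -5 7 -7; 6 2 7]) = 77
  − (-5) · M_34   where M_34 = det([-5 -4 -7; -5 7 4; 6 2 -7]) = 693
det = (-1)·(2)·(77) + (+1)·(-2)·(77) + (-1)·(-5)·(693) = 3157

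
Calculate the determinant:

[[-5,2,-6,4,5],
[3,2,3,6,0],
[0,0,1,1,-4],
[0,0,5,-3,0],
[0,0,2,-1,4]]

576

The matrix is block upper-triangular with a 2×2 block and a 3×3 block on the diagonal, so its determinant equals the product of the determinants of the diagonal blocks.
det of the 2×2 block = -16
det of the 3×3 block = -36
det = (-16)·(-36) = 576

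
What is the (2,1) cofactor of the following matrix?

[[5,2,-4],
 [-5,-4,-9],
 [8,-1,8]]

Delete row 2 and column 1; the remaining 2×2 submatrix is [2 -4; -1 8].
Its determinant is 2·8 − (-4)·(-1) = 12.
The cofactor carries sign (−1)^(2+1) = −1, so C_{2,1} = −(12) = -12.

-12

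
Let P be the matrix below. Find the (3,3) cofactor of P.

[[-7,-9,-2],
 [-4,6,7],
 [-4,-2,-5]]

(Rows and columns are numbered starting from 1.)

-78

Delete row 3 and column 3; the remaining 2×2 submatrix is [-7 -9; -4 6].
Its determinant is (-7)·6 − (-9)·(-4) = -78.
The cofactor carries sign (−1)^(3+3) = +1, so C_{3,3} = +(-78) = -78.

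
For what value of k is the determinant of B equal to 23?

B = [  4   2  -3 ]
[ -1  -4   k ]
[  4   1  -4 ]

k = 3

Expanding along the row containing k, det(B) is linear in k: det(B) = (4)·k + (11).
Set (4)·k + (11) = 23  ⇒  (4)·k = 12  ⇒  k = 3.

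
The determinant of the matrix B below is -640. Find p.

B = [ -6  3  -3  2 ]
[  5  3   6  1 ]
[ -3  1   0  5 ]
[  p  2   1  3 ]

4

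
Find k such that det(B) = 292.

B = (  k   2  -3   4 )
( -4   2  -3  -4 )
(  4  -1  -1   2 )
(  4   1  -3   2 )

Expanding along the row containing k, det(B) is linear in k: det(B) = (-20)·k + (112).
Set (-20)·k + (112) = 292  ⇒  (-20)·k = 180  ⇒  k = -9.

k = -9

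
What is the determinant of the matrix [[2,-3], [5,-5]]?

det = 2·(-5) − (-3)·5 = -10 − (-15) = 5

5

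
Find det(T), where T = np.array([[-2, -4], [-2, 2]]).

|T| = -12

det(T) = (-2)·2 − (-4)·(-2) = -4 − 8 = -12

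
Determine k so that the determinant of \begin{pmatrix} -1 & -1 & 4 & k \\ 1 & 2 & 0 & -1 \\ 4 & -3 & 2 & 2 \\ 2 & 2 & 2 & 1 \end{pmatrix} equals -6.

Expanding along the row containing k, det(M) is linear in k: det(M) = (18)·k + (-96).
Set (18)·k + (-96) = -6  ⇒  (18)·k = 90  ⇒  k = 5.

5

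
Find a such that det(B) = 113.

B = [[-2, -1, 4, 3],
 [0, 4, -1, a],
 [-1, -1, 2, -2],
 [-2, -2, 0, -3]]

Expanding along the column containing a, det(B) is linear in a: det(B) = (-4)·a + (113).
Set (-4)·a + (113) = 113  ⇒  (-4)·a = 0  ⇒  a = 0.

0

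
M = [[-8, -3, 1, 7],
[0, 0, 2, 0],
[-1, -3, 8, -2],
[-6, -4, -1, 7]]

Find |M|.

Expand along row 2 (it has 3 zeros):
  − (2) · M_23   where M_23 = det([-8 -3 7; -1 -3 -2; -6 -4 7]) = 77
det = (-1)·(2)·(77) = -154

-154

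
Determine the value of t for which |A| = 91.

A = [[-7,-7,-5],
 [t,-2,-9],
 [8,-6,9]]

t = -9

Expanding along the column containing t, det(A) is linear in t: det(A) = (93)·t + (928).
Set (93)·t + (928) = 91  ⇒  (93)·t = -837  ⇒  t = -9.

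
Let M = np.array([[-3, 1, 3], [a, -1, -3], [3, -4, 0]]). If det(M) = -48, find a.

Expanding along the row containing a, det(M) is linear in a: det(M) = (-12)·a + (36).
Set (-12)·a + (36) = -48  ⇒  (-12)·a = -84  ⇒  a = 7.

a = 7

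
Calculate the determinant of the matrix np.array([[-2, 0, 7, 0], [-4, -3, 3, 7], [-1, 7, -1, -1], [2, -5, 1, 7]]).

Expand along row 1 (it has 2 zeros):
  + (-2) · M_11   where M_11 = det([-3 3 7; 7 -1 -1; -5 1 7]) = -100
  + (7) · M_13   where M_13 = det([-4 -3 7; -1 7 -1; 2 -5 7]) = -254
det = (+1)·(-2)·(-100) + (+1)·(7)·(-254) = -1578

-1578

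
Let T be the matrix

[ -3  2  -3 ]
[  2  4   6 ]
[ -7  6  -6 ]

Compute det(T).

Expand along column 1:
  + (-3) · |4 6; 6 -6| = (-3)·(-24 − 36) = 180
  − 2 · |2 -3; 6 -6| = −2·(-12 − (-18)) = -12
  + (-7) · |2 -3; 4 6| = (-7)·(12 − (-12)) = -168
Sum: (180) + (-12) + (-168) = 0

0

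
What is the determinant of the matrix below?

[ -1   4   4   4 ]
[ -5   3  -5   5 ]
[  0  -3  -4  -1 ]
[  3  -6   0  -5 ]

The determinant is -77.

Expand along row 3 (it has 1 zero):
  − (-3) · M_32   where M_32 = det([-1 4 4; -5 -5 5; 3 0 -5]) = -5
  + (-4) · M_33   where M_33 = det([-1 4 4; -5 3 5; 3 -6 -5]) = 29
  − (-1) · M_34   where M_34 = det([-1 4 4; -5 3 -5; 3 -6 0]) = 54
det = (-1)·(-3)·(-5) + (+1)·(-4)·(29) + (-1)·(-1)·(54) = -77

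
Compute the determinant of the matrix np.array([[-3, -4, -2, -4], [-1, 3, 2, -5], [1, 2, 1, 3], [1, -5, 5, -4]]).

Expand along row 1:
  + (-3) · M_11   where M_11 = det([3 2 -5; 2 1 3; -5 5 -4]) = -146
  − (-4) · M_12   where M_12 = det([-1 2 -5; 1 1 3; 1 5 -4]) = 13
  + (-2) · M_13   where M_13 = det([-1 3 -5; 1 2 3; 1 -5 -4]) = 49
  − (-4) · M_14   where M_14 = det([-1 3 2; 1 2 1; 1 -5 5]) = -41
det = (+1)·(-3)·(-146) + (-1)·(-4)·(13) + (+1)·(-2)·(49) + (-1)·(-4)·(-41) = 228

The determinant is 228.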